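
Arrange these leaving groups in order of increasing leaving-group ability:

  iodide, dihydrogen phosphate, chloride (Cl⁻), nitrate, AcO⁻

AcO⁻ < dihydrogen phosphate < nitrate < chloride (Cl⁻) < iodide

Rank by basicity of the departing species: weakest base leaves most easily.
iodide: pKₐ(HI) ≈ -10
chloride (Cl⁻): pKₐ(HCl) ≈ -7
nitrate: pKₐ(HNO₃) ≈ -1.3
dihydrogen phosphate: pKₐ(H₃PO₄) ≈ 2.1
AcO⁻: pKₐ(CH₃COOH) ≈ 4.8
Reversing gives the worst-to-best order requested.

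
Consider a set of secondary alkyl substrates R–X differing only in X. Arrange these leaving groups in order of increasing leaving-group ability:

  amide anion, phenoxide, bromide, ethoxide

The more stable X⁻ (or X) is on its own — i.e. the weaker a base it is — the better a leaving group it makes.
bromide: pKₐ(HBr) ≈ -9 — weak base; good leaving group
phenoxide: pKₐ(C₆H₅OH (phenol)) ≈ 10
ethoxide: pKₐ(CH₃CH₂OH) ≈ 16
amide anion: pKₐ(NH₃) ≈ 38
The question asks for worst first, so the sequence is read in increasing leaving-group ability.

amide anion < ethoxide < phenoxide < bromide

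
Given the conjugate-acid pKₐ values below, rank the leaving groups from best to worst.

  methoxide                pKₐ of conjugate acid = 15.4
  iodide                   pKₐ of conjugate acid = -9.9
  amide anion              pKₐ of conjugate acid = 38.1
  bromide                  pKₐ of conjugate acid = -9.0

Lower conjugate-acid pKₐ ⇒ weaker base ⇒ better leaving group.
Sorting by the given values: iodide (-9.9), bromide (-9.0), methoxide (15.4), amide anion (38.1).

iodide > bromide > methoxide > amide anion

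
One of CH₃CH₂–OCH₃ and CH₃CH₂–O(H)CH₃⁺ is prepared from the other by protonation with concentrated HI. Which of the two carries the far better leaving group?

CH₃CH₂–O(H)CH₃⁺

From CH₃CH₂–OCH₃ the departing group would be CH₃O⁻ (pKₐ(CH₃OH) ≈ 15.5). Strong base; alkoxides do not leave unassisted.
From CH₃CH₂–O(H)CH₃⁺ the leaving group is R'OH (pKₐ(R'OH₂⁺) ≈ -2.4). Neutral; leaves from a protonated ether (an oxonium ion, R–O(H)R'⁺).
Protonation with concentrated HI works by allowing neutral methanol, rather than methoxide, to depart, making CH₃CH₂–O(H)CH₃⁺ enormously more reactive.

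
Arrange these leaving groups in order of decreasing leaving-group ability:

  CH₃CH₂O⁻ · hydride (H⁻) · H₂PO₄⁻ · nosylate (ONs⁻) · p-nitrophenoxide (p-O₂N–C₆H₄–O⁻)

nosylate (ONs⁻) > H₂PO₄⁻ > p-nitrophenoxide (p-O₂N–C₆H₄–O⁻) > CH₃CH₂O⁻ > hydride (H⁻)

Leaving-group ability tracks the stability of the departed species; conjugate-acid pKₐ is the usual yardstick (lower pKₐ → better LG).
nosylate (ONs⁻): pKₐ(p-O₂NC₆H₄SO₃H) ≈ -3.5
H₂PO₄⁻: pKₐ(H₃PO₄) ≈ 2.1 — moderate base; biological leaving group after further activation
p-nitrophenoxide (p-O₂N–C₆H₄–O⁻): pKₐ(p-nitrophenol) ≈ 7.2 — nitro group delocalises the charge; the classic chromogenic LG
CH₃CH₂O⁻: pKₐ(CH₃CH₂OH) ≈ 16
hydride (H⁻): pKₐ(H₂) ≈ 36 — extremely strong base; leaves only in special hydride-transfer contexts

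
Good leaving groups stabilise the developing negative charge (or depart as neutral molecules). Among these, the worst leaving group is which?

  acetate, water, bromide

bromide: pKₐ(HBr) ≈ -9
water: pKₐ(H₃O⁺) ≈ -1.7
acetate: pKₐ(CH₃COOH) ≈ 4.8

acetate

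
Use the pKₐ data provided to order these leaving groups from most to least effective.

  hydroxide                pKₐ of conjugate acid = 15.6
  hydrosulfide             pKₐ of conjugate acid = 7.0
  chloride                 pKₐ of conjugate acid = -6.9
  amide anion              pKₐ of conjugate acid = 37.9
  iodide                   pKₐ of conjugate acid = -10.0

Lower conjugate-acid pKₐ ⇒ weaker base ⇒ better leaving group.
Sorting by the given values: iodide (-10.0), chloride (-6.9), hydrosulfide (7.0), hydroxide (15.6), amide anion (37.9).

iodide > chloride > hydrosulfide > hydroxide > amide anion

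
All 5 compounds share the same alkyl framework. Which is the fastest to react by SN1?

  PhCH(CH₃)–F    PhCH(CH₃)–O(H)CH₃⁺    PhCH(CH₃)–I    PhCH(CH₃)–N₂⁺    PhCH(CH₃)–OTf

PhCH(CH₃)–N₂⁺

With the same alkyl group throughout, only the leaving group differentiates the rates.
Rank by basicity of the departing species: weakest base leaves most easily.
PhCH(CH₃)–N₂⁺ loses N₂: no meaningful conjugate acid; N₂ departs as an exceptionally stable neutral molecule
PhCH(CH₃)–OTf loses OTf⁻: pKₐ(CF₃SO₃H (triflic acid)) ≈ -14
PhCH(CH₃)–I loses I⁻: pKₐ(HI) ≈ -10
PhCH(CH₃)–O(H)CH₃⁺ loses R'OH: pKₐ(R'OH₂⁺) ≈ -2.4
PhCH(CH₃)–F loses F⁻: pKₐ(HF) ≈ 3.2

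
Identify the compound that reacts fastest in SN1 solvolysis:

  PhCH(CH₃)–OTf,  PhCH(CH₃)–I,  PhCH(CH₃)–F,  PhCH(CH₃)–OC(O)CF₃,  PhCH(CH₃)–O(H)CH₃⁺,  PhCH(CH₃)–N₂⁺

PhCH(CH₃)–N₂⁺

The skeletons are identical, so relative rate is governed entirely by leaving-group ability.
Rank by basicity of the departing species: weakest base leaves most easily.
PhCH(CH₃)–N₂⁺ loses N₂: no meaningful conjugate acid; N₂ departs as an exceptionally stable neutral molecule
PhCH(CH₃)–OTf loses OTf⁻: pKₐ(CF₃SO₃H (triflic acid)) ≈ -14
PhCH(CH₃)–I loses I⁻: pKₐ(HI) ≈ -10
PhCH(CH₃)–O(H)CH₃⁺ loses R'OH: pKₐ(R'OH₂⁺) ≈ -2.4
PhCH(CH₃)–OC(O)CF₃ loses CF₃COO⁻: pKₐ(CF₃COOH) ≈ 0.2
PhCH(CH₃)–F loses F⁻: pKₐ(HF) ≈ 3.2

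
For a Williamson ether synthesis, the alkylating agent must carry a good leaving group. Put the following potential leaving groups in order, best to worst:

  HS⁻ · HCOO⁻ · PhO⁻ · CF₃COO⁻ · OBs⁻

OBs⁻ > CF₃COO⁻ > HCOO⁻ > HS⁻ > PhO⁻

OBs⁻: pKₐ(p-BrC₆H₄SO₃H) ≈ -2.8
CF₃COO⁻: pKₐ(CF₃COOH) ≈ 0.2 — strongly electron-withdrawing CF₃ stabilises the carboxylate
HCOO⁻: pKₐ(HCOOH) ≈ 3.8 — resonance-stabilised carboxylate
HS⁻: pKₐ(H₂S) ≈ 7 — larger and more polarisable than the oxygen analogue
PhO⁻: pKₐ(C₆H₅OH (phenol)) ≈ 10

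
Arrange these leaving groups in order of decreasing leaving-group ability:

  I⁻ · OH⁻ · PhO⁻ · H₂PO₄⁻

A good leaving group is a weak base: the lower the pKₐ of its conjugate acid, the more readily it departs.
I⁻: pKₐ(HI) ≈ -10
H₂PO₄⁻: pKₐ(H₃PO₄) ≈ 2.1 — moderate base; biological leaving group after further activation
PhO⁻: pKₐ(C₆H₅OH (phenol)) ≈ 10
OH⁻: pKₐ(H₂O) ≈ 15.7 — strong base; essentially never leaves without prior activation

I⁻ > H₂PO₄⁻ > PhO⁻ > OH⁻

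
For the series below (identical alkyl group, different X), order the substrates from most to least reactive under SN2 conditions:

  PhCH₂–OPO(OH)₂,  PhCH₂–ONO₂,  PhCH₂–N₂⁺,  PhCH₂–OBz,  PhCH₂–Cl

PhCH₂–N₂⁺ > PhCH₂–Cl > PhCH₂–ONO₂ > PhCH₂–OPO(OH)₂ > PhCH₂–OBz

With the same alkyl group throughout, only the leaving group differentiates the rates.
Rank by basicity of the departing species: weakest base leaves most easily.
PhCH₂–N₂⁺ loses N₂: no meaningful conjugate acid; N₂ departs as an exceptionally stable neutral molecule
PhCH₂–Cl loses Cl⁻: pKₐ(HCl) ≈ -7
PhCH₂–ONO₂ loses NO₃⁻: pKₐ(HNO₃) ≈ -1.3
PhCH₂–OPO(OH)₂ loses H₂PO₄⁻: pKₐ(H₃PO₄) ≈ 2.1
PhCH₂–OBz loses PhCOO⁻: pKₐ(C₆H₅COOH) ≈ 4.2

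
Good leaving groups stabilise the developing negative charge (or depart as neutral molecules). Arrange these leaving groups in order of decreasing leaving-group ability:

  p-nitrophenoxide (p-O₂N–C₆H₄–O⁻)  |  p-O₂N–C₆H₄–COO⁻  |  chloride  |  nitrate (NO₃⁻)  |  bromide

bromide > chloride > nitrate (NO₃⁻) > p-O₂N–C₆H₄–COO⁻ > p-nitrophenoxide (p-O₂N–C₆H₄–O⁻)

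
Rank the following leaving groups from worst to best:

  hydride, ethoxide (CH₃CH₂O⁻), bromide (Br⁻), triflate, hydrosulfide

hydride < ethoxide (CH₃CH₂O⁻) < hydrosulfide < bromide (Br⁻) < triflate

Rank by basicity of the departing species: weakest base leaves most easily.
triflate: pKₐ(CF₃SO₃H (triflic acid)) ≈ -14
bromide (Br⁻): pKₐ(HBr) ≈ -9
hydrosulfide: pKₐ(H₂S) ≈ 7
ethoxide (CH₃CH₂O⁻): pKₐ(CH₃CH₂OH) ≈ 16
hydride: pKₐ(H₂) ≈ 36
Reversing gives the worst-to-best order requested.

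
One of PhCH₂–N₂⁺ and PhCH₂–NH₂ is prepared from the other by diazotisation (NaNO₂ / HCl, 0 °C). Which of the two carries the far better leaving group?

PhCH₂–N₂⁺

From PhCH₂–NH₂ the departing group would be NH₂⁻ (pKₐ(NH₃) ≈ 38). Extremely strong base; never a leaving group.
From PhCH₂–N₂⁺ the leaving group is N₂ (no meaningful conjugate acid; N₂ departs as an exceptionally stable neutral molecule).
Diazotisation (NaNO₂ / HCl, 0 °C) works by generating a diazonium salt that expels N₂, making PhCH₂–N₂⁺ enormously more reactive.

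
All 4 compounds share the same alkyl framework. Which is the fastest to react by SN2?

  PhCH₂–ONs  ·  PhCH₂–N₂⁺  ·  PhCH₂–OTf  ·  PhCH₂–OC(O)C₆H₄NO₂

PhCH₂–N₂⁺

Identical carbon frameworks mean the comparison reduces to leaving-group quality.
Leaving-group ability tracks the stability of the departed species; conjugate-acid pKₐ is the usual yardstick (lower pKₐ → better LG).
PhCH₂–N₂⁺ loses N₂: no meaningful conjugate acid; N₂ departs as an exceptionally stable neutral molecule
PhCH₂–OTf loses OTf⁻: pKₐ(CF₃SO₃H (triflic acid)) ≈ -14
PhCH₂–ONs loses ONs⁻: pKₐ(p-O₂NC₆H₄SO₃H) ≈ -3.5
PhCH₂–OC(O)C₆H₄NO₂ loses p-O₂N–C₆H₄–COO⁻: pKₐ(p-nitrobenzoic acid) ≈ 3.4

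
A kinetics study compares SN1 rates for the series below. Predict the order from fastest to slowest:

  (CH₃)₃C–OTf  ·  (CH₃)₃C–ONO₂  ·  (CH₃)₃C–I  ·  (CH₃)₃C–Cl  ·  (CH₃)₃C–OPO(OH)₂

Identical carbon frameworks mean the comparison reduces to leaving-group quality.
The more stable X⁻ (or X) is on its own — i.e. the weaker a base it is — the better a leaving group it makes.
(CH₃)₃C–OTf loses OTf⁻: pKₐ(CF₃SO₃H (triflic acid)) ≈ -14
(CH₃)₃C–I loses I⁻: pKₐ(HI) ≈ -10
(CH₃)₃C–Cl loses Cl⁻: pKₐ(HCl) ≈ -7
(CH₃)₃C–ONO₂ loses NO₃⁻: pKₐ(HNO₃) ≈ -1.3
(CH₃)₃C–OPO(OH)₂ loses H₂PO₄⁻: pKₐ(H₃PO₄) ≈ 2.1

(CH₃)₃C–OTf > (CH₃)₃C–I > (CH₃)₃C–Cl > (CH₃)₃C–ONO₂ > (CH₃)₃C–OPO(OH)₂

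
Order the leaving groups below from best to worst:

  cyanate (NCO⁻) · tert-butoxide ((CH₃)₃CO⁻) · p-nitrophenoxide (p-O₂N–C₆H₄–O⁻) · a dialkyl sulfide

a dialkyl sulfide > cyanate (NCO⁻) > p-nitrophenoxide (p-O₂N–C₆H₄–O⁻) > tert-butoxide ((CH₃)₃CO⁻)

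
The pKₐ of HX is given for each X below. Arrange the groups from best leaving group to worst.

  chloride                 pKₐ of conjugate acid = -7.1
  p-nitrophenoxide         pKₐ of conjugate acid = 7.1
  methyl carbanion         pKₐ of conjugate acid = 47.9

chloride > p-nitrophenoxide > methyl carbanion

Lower conjugate-acid pKₐ ⇒ weaker base ⇒ better leaving group.
Sorting by the given values: chloride (-7.1), p-nitrophenoxide (7.1), methyl carbanion (47.9).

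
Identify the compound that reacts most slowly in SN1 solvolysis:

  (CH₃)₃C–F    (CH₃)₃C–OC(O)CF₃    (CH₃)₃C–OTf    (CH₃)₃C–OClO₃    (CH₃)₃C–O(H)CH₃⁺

The skeletons are identical, so relative rate is governed entirely by leaving-group ability.
Rank by basicity of the departing species: weakest base leaves most easily.
(CH₃)₃C–OTf loses OTf⁻: pKₐ(CF₃SO₃H (triflic acid)) ≈ -14
(CH₃)₃C–OClO₃ loses ClO₄⁻: pKₐ(HClO₄) ≈ -10
(CH₃)₃C–O(H)CH₃⁺ loses R'OH: pKₐ(R'OH₂⁺) ≈ -2.4
(CH₃)₃C–OC(O)CF₃ loses CF₃COO⁻: pKₐ(CF₃COOH) ≈ 0.2
(CH₃)₃C–F loses F⁻: pKₐ(HF) ≈ 3.2

(CH₃)₃C–F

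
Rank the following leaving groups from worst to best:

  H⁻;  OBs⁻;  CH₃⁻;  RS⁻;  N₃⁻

CH₃⁻ < H⁻ < RS⁻ < N₃⁻ < OBs⁻

Leaving-group ability tracks the stability of the departed species; conjugate-acid pKₐ is the usual yardstick (lower pKₐ → better LG).
OBs⁻: pKₐ(p-BrC₆H₄SO₃H) ≈ -2.8 — arenesulfonate with a p-bromo substituent
N₃⁻: pKₐ(HN₃) ≈ 4.7
RS⁻: pKₐ(RSH (a thiol)) ≈ 10.5 — moderately basic; rarely leaves without activation
H⁻: pKₐ(H₂) ≈ 36
CH₃⁻: pKₐ(CH₄) ≈ 48 — unstabilised carbanion; the worst conceivable leaving group
The question asks for worst first, so the sequence is read in increasing leaving-group ability.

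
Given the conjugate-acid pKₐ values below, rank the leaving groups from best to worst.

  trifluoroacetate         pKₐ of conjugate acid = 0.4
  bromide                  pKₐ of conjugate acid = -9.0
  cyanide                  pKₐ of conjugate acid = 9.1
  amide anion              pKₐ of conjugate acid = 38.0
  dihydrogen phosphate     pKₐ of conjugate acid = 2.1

bromide > trifluoroacetate > dihydrogen phosphate > cyanide > amide anion

Lower conjugate-acid pKₐ ⇒ weaker base ⇒ better leaving group.
Sorting by the given values: bromide (-9.0), trifluoroacetate (0.4), dihydrogen phosphate (2.1), cyanide (9.1), amide anion (38.0).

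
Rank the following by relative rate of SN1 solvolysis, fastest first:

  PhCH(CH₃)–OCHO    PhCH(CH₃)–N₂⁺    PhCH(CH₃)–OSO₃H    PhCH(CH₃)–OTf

PhCH(CH₃)–N₂⁺ > PhCH(CH₃)–OTf > PhCH(CH₃)–OSO₃H > PhCH(CH₃)–OCHO

The skeletons are identical, so relative rate is governed entirely by leaving-group ability.
The more stable X⁻ (or X) is on its own — i.e. the weaker a base it is — the better a leaving group it makes.
PhCH(CH₃)–N₂⁺ loses N₂: no meaningful conjugate acid; N₂ departs as an exceptionally stable neutral molecule
PhCH(CH₃)–OTf loses OTf⁻: pKₐ(CF₃SO₃H (triflic acid)) ≈ -14
PhCH(CH₃)–OSO₃H loses HSO₄⁻: pKₐ(H₂SO₄) ≈ -3
PhCH(CH₃)–OCHO loses HCOO⁻: pKₐ(HCOOH) ≈ 3.8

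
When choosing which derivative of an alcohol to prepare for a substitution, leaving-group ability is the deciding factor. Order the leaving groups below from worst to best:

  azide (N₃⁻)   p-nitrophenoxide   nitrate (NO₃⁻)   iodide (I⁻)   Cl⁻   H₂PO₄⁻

p-nitrophenoxide < azide (N₃⁻) < H₂PO₄⁻ < nitrate (NO₃⁻) < Cl⁻ < iodide (I⁻)

iodide (I⁻): pKₐ(HI) ≈ -10
Cl⁻: pKₐ(HCl) ≈ -7 — moderately weak base
nitrate (NO₃⁻): pKₐ(HNO₃) ≈ -1.3 — resonance-delocalised over three oxygens
H₂PO₄⁻: pKₐ(H₃PO₄) ≈ 2.1 — moderate base; biological leaving group after further activation
azide (N₃⁻): pKₐ(HN₃) ≈ 4.7
p-nitrophenoxide: pKₐ(p-nitrophenol) ≈ 7.2 — nitro group delocalises the charge; the classic chromogenic LG
Reversing gives the worst-to-best order requested.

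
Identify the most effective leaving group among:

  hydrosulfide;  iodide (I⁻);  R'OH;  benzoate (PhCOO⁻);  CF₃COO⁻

iodide (I⁻)

A good leaving group is a weak base: the lower the pKₐ of its conjugate acid, the more readily it departs.
iodide (I⁻): pKₐ(HI) ≈ -10
R'OH: pKₐ(R'OH₂⁺) ≈ -2.4
CF₃COO⁻: pKₐ(CF₃COOH) ≈ 0.2
benzoate (PhCOO⁻): pKₐ(C₆H₅COOH) ≈ 4.2
hydrosulfide: pKₐ(H₂S) ≈ 7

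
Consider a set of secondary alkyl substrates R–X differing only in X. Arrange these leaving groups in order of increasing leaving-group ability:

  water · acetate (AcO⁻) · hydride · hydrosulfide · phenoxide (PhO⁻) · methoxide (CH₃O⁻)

water: pKₐ(H₃O⁺) ≈ -1.7 — neutral; leaves from a protonated alcohol (R–OH₂⁺)
acetate (AcO⁻): pKₐ(CH₃COOH) ≈ 4.8
hydrosulfide: pKₐ(H₂S) ≈ 7
phenoxide (PhO⁻): pKₐ(C₆H₅OH (phenol)) ≈ 10
methoxide (CH₃O⁻): pKₐ(CH₃OH) ≈ 15.5
hydride: pKₐ(H₂) ≈ 36 — extremely strong base; leaves only in special hydride-transfer contexts
The question asks for worst first, so the sequence is read in increasing leaving-group ability.

hydride < methoxide (CH₃O⁻) < phenoxide (PhO⁻) < hydrosulfide < acetate (AcO⁻) < water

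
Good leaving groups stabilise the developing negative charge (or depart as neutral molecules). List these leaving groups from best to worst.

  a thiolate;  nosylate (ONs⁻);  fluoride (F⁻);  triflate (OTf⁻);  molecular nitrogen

The more stable X⁻ (or X) is on its own — i.e. the weaker a base it is — the better a leaving group it makes.
molecular nitrogen: no meaningful conjugate acid; N₂ departs as an exceptionally stable neutral molecule
triflate (OTf⁻): pKₐ(CF₃SO₃H (triflic acid)) ≈ -14
nosylate (ONs⁻): pKₐ(p-O₂NC₆H₄SO₃H) ≈ -3.5
fluoride (F⁻): pKₐ(HF) ≈ 3.2
a thiolate: pKₐ(RSH (a thiol)) ≈ 10.5

molecular nitrogen > triflate (OTf⁻) > nosylate (ONs⁻) > fluoride (F⁻) > a thiolate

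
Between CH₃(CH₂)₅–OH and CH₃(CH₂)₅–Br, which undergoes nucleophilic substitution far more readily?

CH₃(CH₂)₅–Br

From CH₃(CH₂)₅–OH the departing group would be OH⁻ (pKₐ(H₂O) ≈ 15.7). Strong base; essentially never leaves without prior activation.
From CH₃(CH₂)₅–Br the leaving group is Br⁻ (pKₐ(HBr) ≈ -9). Weak base; good leaving group.
(In practice CH₃(CH₂)₅–Br is made from CH₃(CH₂)₅–OH by treatment with PBr₃, replacing the hydroxyl with bromide.)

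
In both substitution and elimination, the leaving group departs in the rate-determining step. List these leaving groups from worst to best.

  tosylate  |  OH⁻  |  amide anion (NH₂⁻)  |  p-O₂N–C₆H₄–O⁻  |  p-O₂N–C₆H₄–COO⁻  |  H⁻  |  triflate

triflate: pKₐ(CF₃SO₃H (triflic acid)) ≈ -14 — charge spread over three oxygens and a CF₃ group; the premier leaving group in synthesis
tosylate: pKₐ(p-CH₃C₆H₄SO₃H (TsOH)) ≈ -2.8 — resonance-delocalised arenesulfonate
p-O₂N–C₆H₄–COO⁻: pKₐ(p-nitrobenzoic acid) ≈ 3.4 — electron-withdrawing nitro group stabilises the carboxylate
p-O₂N–C₆H₄–O⁻: pKₐ(p-nitrophenol) ≈ 7.2 — nitro group delocalises the charge; the classic chromogenic LG
OH⁻: pKₐ(H₂O) ≈ 15.7 — strong base; essentially never leaves without prior activation
H⁻: pKₐ(H₂) ≈ 36
amide anion (NH₂⁻): pKₐ(NH₃) ≈ 38 — extremely strong base; never a leaving group
Listed from poorest to best leaving group as asked.

amide anion (NH₂⁻) < H⁻ < OH⁻ < p-O₂N–C₆H₄–O⁻ < p-O₂N–C₆H₄–COO⁻ < tosylate < triflate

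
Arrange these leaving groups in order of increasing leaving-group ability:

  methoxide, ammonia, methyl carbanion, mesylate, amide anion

mesylate: pKₐ(CH₃SO₃H (MsOH)) ≈ -1.9 — resonance-delocalised alkanesulfonate
ammonia: pKₐ(NH₄⁺) ≈ 9.2 — neutral but moderately basic; leaves from R–NH₃⁺
methoxide: pKₐ(CH₃OH) ≈ 15.5 — strong base; alkoxides do not leave unassisted
amide anion: pKₐ(NH₃) ≈ 38 — extremely strong base; never a leaving group
methyl carbanion: pKₐ(CH₄) ≈ 48 — unstabilised carbanion; the worst conceivable leaving group
Listed from poorest to best leaving group as asked.

methyl carbanion < amide anion < methoxide < ammonia < mesylate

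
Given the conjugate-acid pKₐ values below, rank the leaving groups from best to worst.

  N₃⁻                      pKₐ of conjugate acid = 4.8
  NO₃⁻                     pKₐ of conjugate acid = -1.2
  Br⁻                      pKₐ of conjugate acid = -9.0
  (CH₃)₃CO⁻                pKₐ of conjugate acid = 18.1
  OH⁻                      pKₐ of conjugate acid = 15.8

Br⁻ > NO₃⁻ > N₃⁻ > OH⁻ > (CH₃)₃CO⁻

Lower conjugate-acid pKₐ ⇒ weaker base ⇒ better leaving group.
Sorting by the given values: Br⁻ (-9.0), NO₃⁻ (-1.2), N₃⁻ (4.8), OH⁻ (15.8), (CH₃)₃CO⁻ (18.1).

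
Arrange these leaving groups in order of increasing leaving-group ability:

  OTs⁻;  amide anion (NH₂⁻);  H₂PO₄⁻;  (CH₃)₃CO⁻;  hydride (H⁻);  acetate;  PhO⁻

amide anion (NH₂⁻) < hydride (H⁻) < (CH₃)₃CO⁻ < PhO⁻ < acetate < H₂PO₄⁻ < OTs⁻

The more stable X⁻ (or X) is on its own — i.e. the weaker a base it is — the better a leaving group it makes.
OTs⁻: pKₐ(p-CH₃C₆H₄SO₃H (TsOH)) ≈ -2.8
H₂PO₄⁻: pKₐ(H₃PO₄) ≈ 2.1
acetate: pKₐ(CH₃COOH) ≈ 4.8
PhO⁻: pKₐ(C₆H₅OH (phenol)) ≈ 10
(CH₃)₃CO⁻: pKₐ(t-BuOH) ≈ 18
hydride (H⁻): pKₐ(H₂) ≈ 36
amide anion (NH₂⁻): pKₐ(NH₃) ≈ 38
Reversing gives the worst-to-best order requested.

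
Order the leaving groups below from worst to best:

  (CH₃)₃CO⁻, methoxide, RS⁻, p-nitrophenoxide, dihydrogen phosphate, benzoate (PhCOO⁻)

The more stable X⁻ (or X) is on its own — i.e. the weaker a base it is — the better a leaving group it makes.
dihydrogen phosphate: pKₐ(H₃PO₄) ≈ 2.1
benzoate (PhCOO⁻): pKₐ(C₆H₅COOH) ≈ 4.2
p-nitrophenoxide: pKₐ(p-nitrophenol) ≈ 7.2
RS⁻: pKₐ(RSH (a thiol)) ≈ 10.5
methoxide: pKₐ(CH₃OH) ≈ 15.5
(CH₃)₃CO⁻: pKₐ(t-BuOH) ≈ 18
The question asks for worst first, so the sequence is read in increasing leaving-group ability.

(CH₃)₃CO⁻ < methoxide < RS⁻ < p-nitrophenoxide < benzoate (PhCOO⁻) < dihydrogen phosphate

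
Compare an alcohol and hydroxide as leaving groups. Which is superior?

an alcohol

an alcohol is the better leaving group.
pKₐ(R'OH₂⁺) ≈ -2.4 versus pKₐ(H₂O) ≈ 15.7: an alcohol is the much weaker base.
Neutral; leaves from a protonated ether (an oxonium ion, R–O(H)R'⁺).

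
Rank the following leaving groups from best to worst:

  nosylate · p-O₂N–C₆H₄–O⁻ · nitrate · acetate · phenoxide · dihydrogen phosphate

Leaving-group ability tracks the stability of the departed species; conjugate-acid pKₐ is the usual yardstick (lower pKₐ → better LG).
nosylate: pKₐ(p-O₂NC₆H₄SO₃H) ≈ -3.5
nitrate: pKₐ(HNO₃) ≈ -1.3 — resonance-delocalised over three oxygens
dihydrogen phosphate: pKₐ(H₃PO₄) ≈ 2.1 — moderate base; biological leaving group after further activation
acetate: pKₐ(CH₃COOH) ≈ 4.8
p-O₂N–C₆H₄–O⁻: pKₐ(p-nitrophenol) ≈ 7.2 — nitro group delocalises the charge; the classic chromogenic LG
phenoxide: pKₐ(C₆H₅OH (phenol)) ≈ 10 — resonance into the ring helps, but still a poor LG

nosylate > nitrate > dihydrogen phosphate > acetate > p-O₂N–C₆H₄–O⁻ > phenoxide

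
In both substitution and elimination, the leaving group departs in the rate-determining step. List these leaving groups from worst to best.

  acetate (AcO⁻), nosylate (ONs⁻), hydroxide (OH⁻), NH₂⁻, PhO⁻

A good leaving group is a weak base: the lower the pKₐ of its conjugate acid, the more readily it departs.
nosylate (ONs⁻): pKₐ(p-O₂NC₆H₄SO₃H) ≈ -3.5 — p-nitro group further stabilises the sulfonate
acetate (AcO⁻): pKₐ(CH₃COOH) ≈ 4.8
PhO⁻: pKₐ(C₆H₅OH (phenol)) ≈ 10 — resonance into the ring helps, but still a poor LG
hydroxide (OH⁻): pKₐ(H₂O) ≈ 15.7 — strong base; essentially never leaves without prior activation
NH₂⁻: pKₐ(NH₃) ≈ 38
Listed from poorest to best leaving group as asked.

NH₂⁻ < hydroxide (OH⁻) < PhO⁻ < acetate (AcO⁻) < nosylate (ONs⁻)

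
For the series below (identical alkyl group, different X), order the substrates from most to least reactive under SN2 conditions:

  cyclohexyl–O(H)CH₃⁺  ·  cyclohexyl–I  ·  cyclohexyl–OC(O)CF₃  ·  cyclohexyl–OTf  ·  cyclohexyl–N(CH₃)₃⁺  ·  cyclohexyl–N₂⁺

cyclohexyl–N₂⁺ > cyclohexyl–OTf > cyclohexyl–I > cyclohexyl–O(H)CH₃⁺ > cyclohexyl–OC(O)CF₃ > cyclohexyl–N(CH₃)₃⁺

With the same alkyl group throughout, only the leaving group differentiates the rates.
The more stable X⁻ (or X) is on its own — i.e. the weaker a base it is — the better a leaving group it makes.
cyclohexyl–N₂⁺ loses N₂: no meaningful conjugate acid; N₂ departs as an exceptionally stable neutral molecule
cyclohexyl–OTf loses OTf⁻: pKₐ(CF₃SO₃H (triflic acid)) ≈ -14
cyclohexyl–I loses I⁻: pKₐ(HI) ≈ -10
cyclohexyl–O(H)CH₃⁺ loses R'OH: pKₐ(R'OH₂⁺) ≈ -2.4
cyclohexyl–OC(O)CF₃ loses CF₃COO⁻: pKₐ(CF₃COOH) ≈ 0.2
cyclohexyl–N(CH₃)₃⁺ loses NR'₃: pKₐ(R'₃NH⁺) ≈ 10.7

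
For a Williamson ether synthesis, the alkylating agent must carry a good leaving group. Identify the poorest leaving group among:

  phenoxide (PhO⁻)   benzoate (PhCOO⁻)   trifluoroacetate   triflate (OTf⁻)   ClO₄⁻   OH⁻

The more stable X⁻ (or X) is on its own — i.e. the weaker a base it is — the better a leaving group it makes.
triflate (OTf⁻): pKₐ(CF₃SO₃H (triflic acid)) ≈ -14
ClO₄⁻: pKₐ(HClO₄) ≈ -10
trifluoroacetate: pKₐ(CF₃COOH) ≈ 0.2
benzoate (PhCOO⁻): pKₐ(C₆H₅COOH) ≈ 4.2
phenoxide (PhO⁻): pKₐ(C₆H₅OH (phenol)) ≈ 10
OH⁻: pKₐ(H₂O) ≈ 15.7

OH⁻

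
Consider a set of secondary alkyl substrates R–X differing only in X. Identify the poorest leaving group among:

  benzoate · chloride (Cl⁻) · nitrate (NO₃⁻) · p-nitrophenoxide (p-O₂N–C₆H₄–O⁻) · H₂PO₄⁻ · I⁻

p-nitrophenoxide (p-O₂N–C₆H₄–O⁻)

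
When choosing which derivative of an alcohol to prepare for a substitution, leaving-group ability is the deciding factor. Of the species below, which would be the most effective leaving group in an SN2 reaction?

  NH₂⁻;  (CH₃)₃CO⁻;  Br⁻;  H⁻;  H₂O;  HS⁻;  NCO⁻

Br⁻

Rank by basicity of the departing species: weakest base leaves most easily.
Br⁻: pKₐ(HBr) ≈ -9
H₂O: pKₐ(H₃O⁺) ≈ -1.7
NCO⁻: pKₐ(HOCN) ≈ 3.5
HS⁻: pKₐ(H₂S) ≈ 7
(CH₃)₃CO⁻: pKₐ(t-BuOH) ≈ 18
H⁻: pKₐ(H₂) ≈ 36
NH₂⁻: pKₐ(NH₃) ≈ 38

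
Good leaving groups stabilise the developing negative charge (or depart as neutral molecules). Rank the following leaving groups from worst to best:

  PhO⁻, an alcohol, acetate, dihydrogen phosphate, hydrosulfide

Leaving-group ability tracks the stability of the departed species; conjugate-acid pKₐ is the usual yardstick (lower pKₐ → better LG).
an alcohol: pKₐ(R'OH₂⁺) ≈ -2.4 — neutral; leaves from a protonated ether (an oxonium ion, R–O(H)R'⁺)
dihydrogen phosphate: pKₐ(H₃PO₄) ≈ 2.1 — moderate base; biological leaving group after further activation
acetate: pKₐ(CH₃COOH) ≈ 4.8
hydrosulfide: pKₐ(H₂S) ≈ 7 — larger and more polarisable than the oxygen analogue
PhO⁻: pKₐ(C₆H₅OH (phenol)) ≈ 10 — resonance into the ring helps, but still a poor LG
The question asks for worst first, so the sequence is read in increasing leaving-group ability.

PhO⁻ < hydrosulfide < acetate < dihydrogen phosphate < an alcohol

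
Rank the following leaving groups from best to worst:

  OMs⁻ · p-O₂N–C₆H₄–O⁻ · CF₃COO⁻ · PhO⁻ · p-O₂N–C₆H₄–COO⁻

OMs⁻ > CF₃COO⁻ > p-O₂N–C₆H₄–COO⁻ > p-O₂N–C₆H₄–O⁻ > PhO⁻

A good leaving group is a weak base: the lower the pKₐ of its conjugate acid, the more readily it departs.
OMs⁻: pKₐ(CH₃SO₃H (MsOH)) ≈ -1.9
CF₃COO⁻: pKₐ(CF₃COOH) ≈ 0.2
p-O₂N–C₆H₄–COO⁻: pKₐ(p-nitrobenzoic acid) ≈ 3.4
p-O₂N–C₆H₄–O⁻: pKₐ(p-nitrophenol) ≈ 7.2
PhO⁻: pKₐ(C₆H₅OH (phenol)) ≈ 10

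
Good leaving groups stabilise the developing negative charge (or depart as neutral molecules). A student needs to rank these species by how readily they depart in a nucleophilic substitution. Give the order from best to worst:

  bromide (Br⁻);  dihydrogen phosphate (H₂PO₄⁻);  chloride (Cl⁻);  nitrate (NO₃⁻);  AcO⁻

The more stable X⁻ (or X) is on its own — i.e. the weaker a base it is — the better a leaving group it makes.
bromide (Br⁻): pKₐ(HBr) ≈ -9 — weak base; good leaving group
chloride (Cl⁻): pKₐ(HCl) ≈ -7 — moderately weak base
nitrate (NO₃⁻): pKₐ(HNO₃) ≈ -1.3 — resonance-delocalised over three oxygens
dihydrogen phosphate (H₂PO₄⁻): pKₐ(H₃PO₄) ≈ 2.1 — moderate base; biological leaving group after further activation
AcO⁻: pKₐ(CH₃COOH) ≈ 4.8 — resonance-stabilised but still a weak base

bromide (Br⁻) > chloride (Cl⁻) > nitrate (NO₃⁻) > dihydrogen phosphate (H₂PO₄⁻) > AcO⁻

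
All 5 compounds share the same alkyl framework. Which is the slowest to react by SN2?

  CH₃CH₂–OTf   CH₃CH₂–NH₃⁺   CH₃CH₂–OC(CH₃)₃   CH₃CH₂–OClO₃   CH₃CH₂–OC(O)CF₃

CH₃CH₂–OC(CH₃)₃

Same R in every case — rank the leaving groups.
Leaving-group ability tracks the stability of the departed species; conjugate-acid pKₐ is the usual yardstick (lower pKₐ → better LG).
CH₃CH₂–OTf loses OTf⁻: pKₐ(CF₃SO₃H (triflic acid)) ≈ -14
CH₃CH₂–OClO₃ loses ClO₄⁻: pKₐ(HClO₄) ≈ -10
CH₃CH₂–OC(O)CF₃ loses CF₃COO⁻: pKₐ(CF₃COOH) ≈ 0.2
CH₃CH₂–NH₃⁺ loses NH₃: pKₐ(NH₄⁺) ≈ 9.2
CH₃CH₂–OC(CH₃)₃ loses (CH₃)₃CO⁻: pKₐ(t-BuOH) ≈ 18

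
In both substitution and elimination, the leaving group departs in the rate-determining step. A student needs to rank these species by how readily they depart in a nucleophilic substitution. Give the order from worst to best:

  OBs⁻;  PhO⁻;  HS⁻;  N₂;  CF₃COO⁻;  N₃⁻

PhO⁻ < HS⁻ < N₃⁻ < CF₃COO⁻ < OBs⁻ < N₂

The more stable X⁻ (or X) is on its own — i.e. the weaker a base it is — the better a leaving group it makes.
N₂: no meaningful conjugate acid; N₂ departs as an exceptionally stable neutral molecule
OBs⁻: pKₐ(p-BrC₆H₄SO₃H) ≈ -2.8
CF₃COO⁻: pKₐ(CF₃COOH) ≈ 0.2
N₃⁻: pKₐ(HN₃) ≈ 4.7
HS⁻: pKₐ(H₂S) ≈ 7
PhO⁻: pKₐ(C₆H₅OH (phenol)) ≈ 10
Reversing gives the worst-to-best order requested.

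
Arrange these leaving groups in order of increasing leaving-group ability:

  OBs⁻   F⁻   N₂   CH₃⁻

CH₃⁻ < F⁻ < OBs⁻ < N₂

Rank by basicity of the departing species: weakest base leaves most easily.
N₂: no meaningful conjugate acid; N₂ departs as an exceptionally stable neutral molecule
OBs⁻: pKₐ(p-BrC₆H₄SO₃H) ≈ -2.8 — arenesulfonate with a p-bromo substituent
F⁻: pKₐ(HF) ≈ 3.2
CH₃⁻: pKₐ(CH₄) ≈ 48
Reversing gives the worst-to-best order requested.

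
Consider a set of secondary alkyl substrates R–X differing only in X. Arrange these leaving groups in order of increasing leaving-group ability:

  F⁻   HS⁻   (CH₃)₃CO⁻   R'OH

(CH₃)₃CO⁻ < HS⁻ < F⁻ < R'OH

Leaving-group ability tracks the stability of the departed species; conjugate-acid pKₐ is the usual yardstick (lower pKₐ → better LG).
R'OH: pKₐ(R'OH₂⁺) ≈ -2.4 — neutral; leaves from a protonated ether (an oxonium ion, R–O(H)R'⁺)
F⁻: pKₐ(HF) ≈ 3.2 — small and strongly basic; the poor halide leaving group
HS⁻: pKₐ(H₂S) ≈ 7 — larger and more polarisable than the oxygen analogue
(CH₃)₃CO⁻: pKₐ(t-BuOH) ≈ 18 — bulky, strongly basic alkoxide
Reversing gives the worst-to-best order requested.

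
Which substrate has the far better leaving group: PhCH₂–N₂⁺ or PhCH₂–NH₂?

PhCH₂–N₂⁺

From PhCH₂–NH₂ the departing group would be NH₂⁻ (pKₐ(NH₃) ≈ 38). Extremely strong base; never a leaving group.
From PhCH₂–N₂⁺ the leaving group is N₂ (no meaningful conjugate acid; N₂ departs as an exceptionally stable neutral molecule).
(In practice PhCH₂–N₂⁺ is made from PhCH₂–NH₂ by diazotisation (NaNO₂ / HCl, 0 °C), generating a diazonium salt that expels N₂.)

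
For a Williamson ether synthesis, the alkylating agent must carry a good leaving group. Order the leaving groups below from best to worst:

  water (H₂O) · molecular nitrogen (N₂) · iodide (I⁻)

molecular nitrogen (N₂): no meaningful conjugate acid; N₂ departs as an exceptionally stable neutral molecule
iodide (I⁻): pKₐ(HI) ≈ -10
water (H₂O): pKₐ(H₃O⁺) ≈ -1.7

molecular nitrogen (N₂) > iodide (I⁻) > water (H₂O)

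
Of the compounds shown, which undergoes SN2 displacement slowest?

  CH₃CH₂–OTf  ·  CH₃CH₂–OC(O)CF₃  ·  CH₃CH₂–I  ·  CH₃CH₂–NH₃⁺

CH₃CH₂–NH₃⁺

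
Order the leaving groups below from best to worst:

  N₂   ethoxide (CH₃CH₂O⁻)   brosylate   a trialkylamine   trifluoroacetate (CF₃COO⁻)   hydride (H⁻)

A good leaving group is a weak base: the lower the pKₐ of its conjugate acid, the more readily it departs.
N₂: no meaningful conjugate acid; N₂ departs as an exceptionally stable neutral molecule
brosylate: pKₐ(p-BrC₆H₄SO₃H) ≈ -2.8 — arenesulfonate with a p-bromo substituent
trifluoroacetate (CF₃COO⁻): pKₐ(CF₃COOH) ≈ 0.2 — strongly electron-withdrawing CF₃ stabilises the carboxylate
a trialkylamine: pKₐ(R'₃NH⁺) ≈ 10.7
ethoxide (CH₃CH₂O⁻): pKₐ(CH₃CH₂OH) ≈ 16 — strong base; alkoxides do not leave unassisted
hydride (H⁻): pKₐ(H₂) ≈ 36

N₂ > brosylate > trifluoroacetate (CF₃COO⁻) > a trialkylamine > ethoxide (CH₃CH₂O⁻) > hydride (H⁻)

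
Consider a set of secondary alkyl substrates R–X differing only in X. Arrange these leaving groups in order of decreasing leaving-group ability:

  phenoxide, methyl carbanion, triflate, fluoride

triflate > fluoride > phenoxide > methyl carbanion

Leaving-group ability tracks the stability of the departed species; conjugate-acid pKₐ is the usual yardstick (lower pKₐ → better LG).
triflate: pKₐ(CF₃SO₃H (triflic acid)) ≈ -14
fluoride: pKₐ(HF) ≈ 3.2
phenoxide: pKₐ(C₆H₅OH (phenol)) ≈ 10
methyl carbanion: pKₐ(CH₄) ≈ 48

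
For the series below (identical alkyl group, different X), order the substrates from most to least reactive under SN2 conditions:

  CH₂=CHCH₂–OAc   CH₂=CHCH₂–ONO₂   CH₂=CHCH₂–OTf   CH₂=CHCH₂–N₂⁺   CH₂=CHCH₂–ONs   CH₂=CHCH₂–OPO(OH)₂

CH₂=CHCH₂–N₂⁺ > CH₂=CHCH₂–OTf > CH₂=CHCH₂–ONs > CH₂=CHCH₂–ONO₂ > CH₂=CHCH₂–OPO(OH)₂ > CH₂=CHCH₂–OAc

Same R in every case — rank the leaving groups.
Leaving-group ability tracks the stability of the departed species; conjugate-acid pKₐ is the usual yardstick (lower pKₐ → better LG).
CH₂=CHCH₂–N₂⁺ loses N₂: no meaningful conjugate acid; N₂ departs as an exceptionally stable neutral molecule
CH₂=CHCH₂–OTf loses OTf⁻: pKₐ(CF₃SO₃H (triflic acid)) ≈ -14
CH₂=CHCH₂–ONs loses ONs⁻: pKₐ(p-O₂NC₆H₄SO₃H) ≈ -3.5
CH₂=CHCH₂–ONO₂ loses NO₃⁻: pKₐ(HNO₃) ≈ -1.3
CH₂=CHCH₂–OPO(OH)₂ loses H₂PO₄⁻: pKₐ(H₃PO₄) ≈ 2.1
CH₂=CHCH₂–OAc loses AcO⁻: pKₐ(CH₃COOH) ≈ 4.8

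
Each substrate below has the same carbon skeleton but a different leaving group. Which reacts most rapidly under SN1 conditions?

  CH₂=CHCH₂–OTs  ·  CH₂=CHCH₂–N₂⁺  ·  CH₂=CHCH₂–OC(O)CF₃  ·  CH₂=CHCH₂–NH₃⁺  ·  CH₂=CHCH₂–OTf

Same R in every case — rank the leaving groups.
Rank by basicity of the departing species: weakest base leaves most easily.
CH₂=CHCH₂–N₂⁺ loses N₂: no meaningful conjugate acid; N₂ departs as an exceptionally stable neutral molecule
CH₂=CHCH₂–OTf loses OTf⁻: pKₐ(CF₃SO₃H (triflic acid)) ≈ -14
CH₂=CHCH₂–OTs loses OTs⁻: pKₐ(p-CH₃C₆H₄SO₃H (TsOH)) ≈ -2.8
CH₂=CHCH₂–OC(O)CF₃ loses CF₃COO⁻: pKₐ(CF₃COOH) ≈ 0.2
CH₂=CHCH₂–NH₃⁺ loses NH₃: pKₐ(NH₄⁺) ≈ 9.2

CH₂=CHCH₂–N₂⁺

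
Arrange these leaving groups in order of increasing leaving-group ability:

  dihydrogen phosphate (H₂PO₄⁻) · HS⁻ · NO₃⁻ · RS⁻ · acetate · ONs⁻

A good leaving group is a weak base: the lower the pKₐ of its conjugate acid, the more readily it departs.
ONs⁻: pKₐ(p-O₂NC₆H₄SO₃H) ≈ -3.5
NO₃⁻: pKₐ(HNO₃) ≈ -1.3 — resonance-delocalised over three oxygens
dihydrogen phosphate (H₂PO₄⁻): pKₐ(H₃PO₄) ≈ 2.1 — moderate base; biological leaving group after further activation
acetate: pKₐ(CH₃COOH) ≈ 4.8 — resonance-stabilised but still a weak base
HS⁻: pKₐ(H₂S) ≈ 7 — larger and more polarisable than the oxygen analogue
RS⁻: pKₐ(RSH (a thiol)) ≈ 10.5 — moderately basic; rarely leaves without activation
The question asks for worst first, so the sequence is read in increasing leaving-group ability.

RS⁻ < HS⁻ < acetate < dihydrogen phosphate (H₂PO₄⁻) < NO₃⁻ < ONs⁻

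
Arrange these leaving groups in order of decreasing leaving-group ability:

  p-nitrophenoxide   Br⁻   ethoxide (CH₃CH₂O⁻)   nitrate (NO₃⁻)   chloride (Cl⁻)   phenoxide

A good leaving group is a weak base: the lower the pKₐ of its conjugate acid, the more readily it departs.
Br⁻: pKₐ(HBr) ≈ -9 — weak base; good leaving group
chloride (Cl⁻): pKₐ(HCl) ≈ -7
nitrate (NO₃⁻): pKₐ(HNO₃) ≈ -1.3 — resonance-delocalised over three oxygens
p-nitrophenoxide: pKₐ(p-nitrophenol) ≈ 7.2 — nitro group delocalises the charge; the classic chromogenic LG
phenoxide: pKₐ(C₆H₅OH (phenol)) ≈ 10 — resonance into the ring helps, but still a poor LG
ethoxide (CH₃CH₂O⁻): pKₐ(CH₃CH₂OH) ≈ 16

Br⁻ > chloride (Cl⁻) > nitrate (NO₃⁻) > p-nitrophenoxide > phenoxide > ethoxide (CH₃CH₂O⁻)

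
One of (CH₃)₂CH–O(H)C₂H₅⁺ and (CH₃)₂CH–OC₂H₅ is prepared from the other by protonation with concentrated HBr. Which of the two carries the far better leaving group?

(CH₃)₂CH–O(H)C₂H₅⁺

From (CH₃)₂CH–OC₂H₅ the departing group would be CH₃CH₂O⁻ (pKₐ(CH₃CH₂OH) ≈ 16). Strong base; alkoxides do not leave unassisted.
From (CH₃)₂CH–O(H)C₂H₅⁺ the leaving group is R'OH (pKₐ(R'OH₂⁺) ≈ -2.4). Neutral; leaves from a protonated ether (an oxonium ion, R–O(H)R'⁺).
Protonation with concentrated HBr works by allowing neutral ethanol, rather than ethoxide, to depart, making (CH₃)₂CH–O(H)C₂H₅⁺ enormously more reactive.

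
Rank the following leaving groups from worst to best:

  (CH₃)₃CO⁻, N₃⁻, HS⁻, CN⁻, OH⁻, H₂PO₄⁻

Rank by basicity of the departing species: weakest base leaves most easily.
H₂PO₄⁻: pKₐ(H₃PO₄) ≈ 2.1 — moderate base; biological leaving group after further activation
N₃⁻: pKₐ(HN₃) ≈ 4.7
HS⁻: pKₐ(H₂S) ≈ 7
CN⁻: pKₐ(HCN) ≈ 9.2 — sp carbon stabilises the charge somewhat, but still a poor LG
OH⁻: pKₐ(H₂O) ≈ 15.7 — strong base; essentially never leaves without prior activation
(CH₃)₃CO⁻: pKₐ(t-BuOH) ≈ 18 — bulky, strongly basic alkoxide
Reversing gives the worst-to-best order requested.

(CH₃)₃CO⁻ < OH⁻ < CN⁻ < HS⁻ < N₃⁻ < H₂PO₄⁻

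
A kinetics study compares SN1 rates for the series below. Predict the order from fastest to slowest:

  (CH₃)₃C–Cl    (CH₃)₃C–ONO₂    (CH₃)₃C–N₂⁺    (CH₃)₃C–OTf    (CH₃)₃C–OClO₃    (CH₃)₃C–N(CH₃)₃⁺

(CH₃)₃C–N₂⁺ > (CH₃)₃C–OTf > (CH₃)₃C–OClO₃ > (CH₃)₃C–Cl > (CH₃)₃C–ONO₂ > (CH₃)₃C–N(CH₃)₃⁺

Same R in every case — rank the leaving groups.
Leaving-group ability tracks the stability of the departed species; conjugate-acid pKₐ is the usual yardstick (lower pKₐ → better LG).
(CH₃)₃C–N₂⁺ loses N₂: no meaningful conjugate acid; N₂ departs as an exceptionally stable neutral molecule
(CH₃)₃C–OTf loses OTf⁻: pKₐ(CF₃SO₃H (triflic acid)) ≈ -14
(CH₃)₃C–OClO₃ loses ClO₄⁻: pKₐ(HClO₄) ≈ -10
(CH₃)₃C–Cl loses Cl⁻: pKₐ(HCl) ≈ -7
(CH₃)₃C–ONO₂ loses NO₃⁻: pKₐ(HNO₃) ≈ -1.3
(CH₃)₃C–N(CH₃)₃⁺ loses NR'₃: pKₐ(R'₃NH⁺) ≈ 10.7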